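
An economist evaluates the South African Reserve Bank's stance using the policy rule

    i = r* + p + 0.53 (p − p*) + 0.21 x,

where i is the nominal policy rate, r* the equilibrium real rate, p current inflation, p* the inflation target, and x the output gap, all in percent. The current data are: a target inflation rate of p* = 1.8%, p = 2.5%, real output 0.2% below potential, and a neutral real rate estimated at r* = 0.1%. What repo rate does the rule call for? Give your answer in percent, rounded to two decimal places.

2.93%

Output 0.2% below potential → x = -0.2.
i = 0.1 + 2.5 + 0.53 × (2.5 − 1.8) + 0.21 × (-0.2)
   = 0.1 + 2.5 + 0.371 − 0.042 = 2.93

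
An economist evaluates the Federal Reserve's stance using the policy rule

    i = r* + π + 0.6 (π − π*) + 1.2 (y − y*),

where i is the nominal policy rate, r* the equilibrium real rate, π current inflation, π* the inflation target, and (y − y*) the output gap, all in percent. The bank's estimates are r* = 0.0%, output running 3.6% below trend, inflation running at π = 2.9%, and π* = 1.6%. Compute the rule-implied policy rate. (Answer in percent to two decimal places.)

-0.64%

Output 3.6% below potential → (y − y*) = -3.6.
i = 0.0 + 2.9 + 0.6 × (2.9 − 1.6) + 1.2 × (-3.6)
   = 0.0 + 2.9 + 0.78 − 4.32 = -0.64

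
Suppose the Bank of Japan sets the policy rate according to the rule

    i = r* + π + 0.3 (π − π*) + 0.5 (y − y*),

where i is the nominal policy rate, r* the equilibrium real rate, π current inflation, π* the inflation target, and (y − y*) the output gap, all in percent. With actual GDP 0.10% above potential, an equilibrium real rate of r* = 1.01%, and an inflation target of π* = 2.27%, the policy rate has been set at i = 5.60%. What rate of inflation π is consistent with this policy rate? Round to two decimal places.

4.02%

Output 0.10% above potential → (y − y*) = 0.10.
Collecting π: i = r* + (1 + 0.3) π − 0.3 π* + 0.5 (y − y*)
1.3 π = 5.60 − 1.01 + 0.3 × 2.27 − 0.5 × 0.10 = 5.221
π = 5.221 / 1.3 = 4.02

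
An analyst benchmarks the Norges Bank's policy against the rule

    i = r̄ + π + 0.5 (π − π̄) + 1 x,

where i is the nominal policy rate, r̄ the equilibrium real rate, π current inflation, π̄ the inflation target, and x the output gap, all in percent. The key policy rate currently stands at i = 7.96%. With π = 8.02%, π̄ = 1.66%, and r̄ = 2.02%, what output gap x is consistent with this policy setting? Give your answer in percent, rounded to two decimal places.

1 x = 7.96 − 2.02 − 8.02 − 0.5 × (8.02 − 1.66) = -5.26
x = -5.26 / 1 = -5.26

-5.26%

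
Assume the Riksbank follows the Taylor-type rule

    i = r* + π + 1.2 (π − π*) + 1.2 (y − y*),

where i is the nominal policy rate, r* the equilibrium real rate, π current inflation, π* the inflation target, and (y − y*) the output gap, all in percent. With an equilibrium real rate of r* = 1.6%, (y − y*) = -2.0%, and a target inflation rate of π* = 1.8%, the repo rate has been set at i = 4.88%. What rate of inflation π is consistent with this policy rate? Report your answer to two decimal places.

3.56%

Collecting π: i = r* + (1 + 1.2) π − 1.2 π* + 1.2 (y − y*)
2.2 π = 4.88 − 1.6 + 1.2 × 1.8 − 1.2 × (-2.0) = 7.84
π = 7.84 / 2.2 = 3.56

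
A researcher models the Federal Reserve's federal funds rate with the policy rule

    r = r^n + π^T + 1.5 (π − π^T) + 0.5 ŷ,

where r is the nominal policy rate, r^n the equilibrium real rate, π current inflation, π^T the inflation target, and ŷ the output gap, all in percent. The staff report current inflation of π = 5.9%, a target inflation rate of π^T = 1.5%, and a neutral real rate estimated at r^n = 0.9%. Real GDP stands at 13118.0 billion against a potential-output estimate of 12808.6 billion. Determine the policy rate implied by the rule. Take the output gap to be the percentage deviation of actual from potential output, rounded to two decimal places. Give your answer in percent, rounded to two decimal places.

10.21%

Output gap = 100 × (13118.0 − 12808.6) / 12808.6 = 2.42%.
r = 0.90 + 1.50 + 1.5 × (5.90 − 1.50) + 0.5 × 2.42
   = 0.90 + 1.5 + 6.6 + 1.21 = 10.21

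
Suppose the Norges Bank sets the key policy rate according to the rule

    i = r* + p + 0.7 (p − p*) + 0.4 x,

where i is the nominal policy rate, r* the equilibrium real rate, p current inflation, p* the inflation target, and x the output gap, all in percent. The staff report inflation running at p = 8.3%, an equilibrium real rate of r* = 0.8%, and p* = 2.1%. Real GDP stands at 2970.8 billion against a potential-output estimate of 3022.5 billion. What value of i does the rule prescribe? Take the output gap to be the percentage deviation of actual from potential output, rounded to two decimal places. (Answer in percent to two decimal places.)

Output gap = 100 × (2970.8 − 3022.5) / 3022.5 = -1.71%.
i = 0.80 + 8.30 + 0.7 × (8.30 − 2.10) + 0.4 × (-1.71)
   = 0.80 + 8.3 + 4.34 − 0.684 = 12.76

12.76%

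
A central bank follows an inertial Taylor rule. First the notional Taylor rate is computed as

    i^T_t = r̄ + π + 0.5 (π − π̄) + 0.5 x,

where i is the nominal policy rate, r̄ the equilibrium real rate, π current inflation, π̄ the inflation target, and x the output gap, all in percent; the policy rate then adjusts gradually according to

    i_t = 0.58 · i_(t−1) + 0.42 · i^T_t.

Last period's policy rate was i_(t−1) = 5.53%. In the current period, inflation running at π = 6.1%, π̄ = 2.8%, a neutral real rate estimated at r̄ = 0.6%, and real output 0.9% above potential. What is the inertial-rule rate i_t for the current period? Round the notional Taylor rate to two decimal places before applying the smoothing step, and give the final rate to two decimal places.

Output 0.9% above potential → x = 0.9.
i^T_t = 0.6 + 6.1 + 0.5 × (6.1 − 2.8) + 0.5 × 0.9
   = 0.6 + 6.1 + 1.65 + 0.45 = 8.80
i_t = 0.58 × 5.53 + 0.42 × 8.80 = 3.2074 + 3.696 = 6.90

6.90%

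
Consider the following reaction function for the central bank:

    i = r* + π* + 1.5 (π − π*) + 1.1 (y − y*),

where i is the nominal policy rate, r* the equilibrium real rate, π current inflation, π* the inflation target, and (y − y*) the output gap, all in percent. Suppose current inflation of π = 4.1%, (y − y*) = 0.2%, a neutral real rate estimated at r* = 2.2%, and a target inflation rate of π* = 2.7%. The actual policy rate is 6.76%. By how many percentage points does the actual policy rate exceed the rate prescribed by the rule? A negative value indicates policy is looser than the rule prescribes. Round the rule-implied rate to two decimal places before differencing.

i = 2.2 + 2.7 + 1.5 × (4.1 − 2.7) + 1.1 × 0.2
   = 2.2 + 2.7 + 2.1 + 0.22 = 7.22
Deviation = 6.76 − 7.22 = -0.46 pp.

-0.46 pp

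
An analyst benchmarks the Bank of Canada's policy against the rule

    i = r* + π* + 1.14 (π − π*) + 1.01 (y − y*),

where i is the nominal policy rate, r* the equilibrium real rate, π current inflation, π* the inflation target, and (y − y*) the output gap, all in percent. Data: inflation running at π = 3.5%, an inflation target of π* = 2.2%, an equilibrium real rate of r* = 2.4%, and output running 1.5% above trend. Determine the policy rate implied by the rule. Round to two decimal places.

Output 1.5% above potential → (y − y*) = 1.5.
i = 2.4 + 2.2 + 1.14 × (3.5 − 2.2) + 1.01 × 1.5
   = 2.4 + 2.2 + 1.482 + 1.515 = 7.60

7.60%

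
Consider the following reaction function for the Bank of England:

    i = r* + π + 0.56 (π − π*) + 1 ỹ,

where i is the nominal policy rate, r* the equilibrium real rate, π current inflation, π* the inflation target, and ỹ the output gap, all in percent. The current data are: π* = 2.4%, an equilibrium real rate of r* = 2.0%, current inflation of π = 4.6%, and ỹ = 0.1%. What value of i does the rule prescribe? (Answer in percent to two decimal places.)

i = 2.0 + 4.6 + 0.56 × (4.6 − 2.4) + 1 × 0.1
   = 2.0 + 4.6 + 1.232 + 0.1 = 7.93

7.93%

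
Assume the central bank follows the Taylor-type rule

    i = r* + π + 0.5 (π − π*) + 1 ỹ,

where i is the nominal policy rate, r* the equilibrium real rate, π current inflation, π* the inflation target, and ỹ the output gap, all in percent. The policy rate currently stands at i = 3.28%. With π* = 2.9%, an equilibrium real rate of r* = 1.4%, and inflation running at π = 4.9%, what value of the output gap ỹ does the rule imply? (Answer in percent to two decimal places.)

1 ỹ = 3.28 − 1.4 − 4.9 − 0.5 × (4.9 − 2.9) = -4.02
ỹ = -4.02 / 1 = -4.02

-4.02%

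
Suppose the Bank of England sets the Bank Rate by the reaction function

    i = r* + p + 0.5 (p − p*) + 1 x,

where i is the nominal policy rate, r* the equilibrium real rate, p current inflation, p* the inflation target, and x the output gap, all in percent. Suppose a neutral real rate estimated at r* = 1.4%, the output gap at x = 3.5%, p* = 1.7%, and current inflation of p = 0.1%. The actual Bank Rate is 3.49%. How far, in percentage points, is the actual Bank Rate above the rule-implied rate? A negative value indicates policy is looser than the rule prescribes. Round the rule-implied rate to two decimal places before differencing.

-0.71 pp

i = 1.4 + 0.1 + 0.5 × (0.1 − 1.7) + 1 × 3.5
   = 1.4 + 0.1 − 0.8 + 3.5 = 4.20
Deviation = 3.49 − 4.20 = -0.71 pp.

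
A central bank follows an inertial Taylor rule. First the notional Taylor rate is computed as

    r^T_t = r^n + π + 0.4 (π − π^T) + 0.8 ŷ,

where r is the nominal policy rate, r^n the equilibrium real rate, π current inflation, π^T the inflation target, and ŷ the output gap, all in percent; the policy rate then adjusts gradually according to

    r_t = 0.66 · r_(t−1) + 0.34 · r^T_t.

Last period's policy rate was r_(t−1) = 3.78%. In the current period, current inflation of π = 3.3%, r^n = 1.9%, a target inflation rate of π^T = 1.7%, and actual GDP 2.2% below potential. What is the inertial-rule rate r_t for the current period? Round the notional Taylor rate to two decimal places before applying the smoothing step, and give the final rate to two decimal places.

Output 2.2% below potential → ŷ = -2.2.
r^T_t = 1.9 + 3.3 + 0.4 × (3.3 − 1.7) + 0.8 × (-2.2)
   = 1.9 + 3.3 + 0.64 − 1.76 = 4.08
r_t = 0.66 × 3.78 + 0.34 × 4.08 = 2.4948 + 1.3872 = 3.88

3.88%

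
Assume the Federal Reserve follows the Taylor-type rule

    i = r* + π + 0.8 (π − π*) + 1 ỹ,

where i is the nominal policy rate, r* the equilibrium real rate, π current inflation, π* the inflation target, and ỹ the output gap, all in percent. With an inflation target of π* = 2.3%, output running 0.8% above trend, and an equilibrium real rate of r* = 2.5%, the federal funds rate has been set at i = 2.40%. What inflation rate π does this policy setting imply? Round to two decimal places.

Output 0.8% above potential → ỹ = 0.8.
Collecting π: i = r* + (1 + 0.8) π − 0.8 π* + 1 ỹ
1.8 π = 2.40 − 2.5 + 0.8 × 2.3 − 1 × 0.8 = 0.94
π = 0.94 / 1.8 = 0.52

0.52%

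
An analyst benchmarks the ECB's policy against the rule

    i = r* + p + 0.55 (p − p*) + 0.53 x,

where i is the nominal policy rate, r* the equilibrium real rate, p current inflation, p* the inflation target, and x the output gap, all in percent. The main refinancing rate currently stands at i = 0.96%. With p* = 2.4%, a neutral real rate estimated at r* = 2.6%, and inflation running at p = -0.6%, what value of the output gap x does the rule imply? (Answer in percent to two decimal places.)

1.15%

0.53 x = 0.96 − 2.6 − (-0.6) − 0.55 × ((-0.6) − 2.4) = 0.61
x = 0.61 / 0.53 = 1.15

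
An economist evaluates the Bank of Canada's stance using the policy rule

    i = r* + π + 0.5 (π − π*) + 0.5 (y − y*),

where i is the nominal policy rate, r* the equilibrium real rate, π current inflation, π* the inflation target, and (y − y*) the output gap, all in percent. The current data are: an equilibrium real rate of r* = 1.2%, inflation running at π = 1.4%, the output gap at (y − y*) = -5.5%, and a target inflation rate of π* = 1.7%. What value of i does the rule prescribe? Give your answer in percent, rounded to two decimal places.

i = 1.2 + 1.4 + 0.5 × (1.4 − 1.7) + 0.5 × (-5.5)
   = 1.2 + 1.4 − 0.15 − 2.75 = -0.30

-0.30%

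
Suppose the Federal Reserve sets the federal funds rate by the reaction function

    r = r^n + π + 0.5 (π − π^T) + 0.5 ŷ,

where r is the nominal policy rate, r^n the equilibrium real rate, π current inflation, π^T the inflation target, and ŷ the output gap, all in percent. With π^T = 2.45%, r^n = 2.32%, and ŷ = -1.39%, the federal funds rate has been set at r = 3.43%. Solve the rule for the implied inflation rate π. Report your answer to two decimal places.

Collecting π: r = r^n + (1 + 0.5) π − 0.5 π^T + 0.5 ŷ
1.5 π = 3.43 − 2.32 + 0.5 × 2.45 − 0.5 × (-1.39) = 3.03
π = 3.03 / 1.5 = 2.02

2.02%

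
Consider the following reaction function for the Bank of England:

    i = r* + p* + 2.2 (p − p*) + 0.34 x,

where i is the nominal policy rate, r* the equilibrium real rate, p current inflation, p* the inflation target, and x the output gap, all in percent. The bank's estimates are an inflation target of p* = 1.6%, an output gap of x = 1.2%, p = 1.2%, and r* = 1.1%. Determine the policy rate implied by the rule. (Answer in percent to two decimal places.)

i = 1.1 + 1.6 + 2.2 × (1.2 − 1.6) + 0.34 × 1.2
   = 1.1 + 1.6 − 0.88 + 0.408 = 2.23

2.23%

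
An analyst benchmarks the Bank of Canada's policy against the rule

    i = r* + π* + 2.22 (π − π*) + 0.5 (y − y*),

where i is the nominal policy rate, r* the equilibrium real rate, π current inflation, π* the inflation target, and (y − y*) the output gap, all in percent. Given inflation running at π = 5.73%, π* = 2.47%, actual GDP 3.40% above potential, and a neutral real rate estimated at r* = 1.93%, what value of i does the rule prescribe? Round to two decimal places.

13.34%

Output 3.40% above potential → (y − y*) = 3.40.
i = 1.93 + 2.47 + 2.22 × (5.73 − 2.47) + 0.5 × 3.40
   = 1.93 + 2.47 + 7.2372 + 1.7 = 13.34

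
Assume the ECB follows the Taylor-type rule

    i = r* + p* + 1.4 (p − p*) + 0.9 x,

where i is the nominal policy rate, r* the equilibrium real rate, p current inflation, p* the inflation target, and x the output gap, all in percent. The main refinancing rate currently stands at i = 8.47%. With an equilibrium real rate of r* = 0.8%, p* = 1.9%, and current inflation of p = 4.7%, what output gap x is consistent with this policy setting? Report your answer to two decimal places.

0.9 x = 8.47 − 0.8 − 1.9 − 1.4 × (4.7 − 1.9) = 1.85
x = 1.85 / 0.9 = 2.06

2.06%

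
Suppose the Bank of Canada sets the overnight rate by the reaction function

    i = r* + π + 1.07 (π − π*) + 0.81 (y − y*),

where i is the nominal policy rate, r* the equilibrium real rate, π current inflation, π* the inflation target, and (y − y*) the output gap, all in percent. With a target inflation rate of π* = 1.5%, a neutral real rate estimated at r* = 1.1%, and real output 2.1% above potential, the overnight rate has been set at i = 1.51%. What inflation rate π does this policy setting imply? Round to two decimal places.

Output 2.1% above potential → (y − y*) = 2.1.
Collecting π: i = r* + (1 + 1.07) π − 1.07 π* + 0.81 (y − y*)
2.07 π = 1.51 − 1.1 + 1.07 × 1.5 − 0.81 × 2.1 = 0.314
π = 0.314 / 2.07 = 0.15

0.15%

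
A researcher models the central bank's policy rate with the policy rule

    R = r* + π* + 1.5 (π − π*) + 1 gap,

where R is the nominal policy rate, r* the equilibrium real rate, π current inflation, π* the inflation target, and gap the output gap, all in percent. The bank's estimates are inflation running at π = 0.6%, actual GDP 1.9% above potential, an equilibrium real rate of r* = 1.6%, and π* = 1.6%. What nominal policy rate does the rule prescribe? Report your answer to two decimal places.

3.60%

Output 1.9% above potential → gap = 1.9.
R = 1.6 + 1.6 + 1.5 × (0.6 − 1.6) + 1 × 1.9
   = 1.6 + 1.6 − 1.5 + 1.9 = 3.60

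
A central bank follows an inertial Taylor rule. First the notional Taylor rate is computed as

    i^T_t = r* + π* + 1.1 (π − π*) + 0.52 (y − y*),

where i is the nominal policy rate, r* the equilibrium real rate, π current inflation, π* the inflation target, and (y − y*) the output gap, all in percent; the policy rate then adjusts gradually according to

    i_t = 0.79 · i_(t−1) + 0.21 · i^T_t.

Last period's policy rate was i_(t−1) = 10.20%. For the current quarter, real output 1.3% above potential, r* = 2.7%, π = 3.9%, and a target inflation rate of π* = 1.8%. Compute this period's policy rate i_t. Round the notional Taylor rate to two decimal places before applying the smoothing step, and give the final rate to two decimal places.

Output 1.3% above potential → (y − y*) = 1.3.
i^T_t = 2.7 + 1.8 + 1.1 × (3.9 − 1.8) + 0.52 × 1.3
   = 2.7 + 1.8 + 2.31 + 0.676 = 7.49
i_t = 0.79 × 10.20 + 0.21 × 7.49 = 8.058 + 1.5729 = 9.63

9.63%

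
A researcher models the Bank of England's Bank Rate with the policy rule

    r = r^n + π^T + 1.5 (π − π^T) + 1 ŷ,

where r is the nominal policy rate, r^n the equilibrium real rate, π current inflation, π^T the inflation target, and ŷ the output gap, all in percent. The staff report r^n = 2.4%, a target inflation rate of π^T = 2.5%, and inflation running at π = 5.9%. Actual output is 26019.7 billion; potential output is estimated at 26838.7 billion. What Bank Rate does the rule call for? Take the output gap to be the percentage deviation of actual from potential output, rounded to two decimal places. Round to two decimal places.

6.95%

Output gap = 100 × (26019.7 − 26838.7) / 26838.7 = -3.05%.
r = 2.40 + 2.50 + 1.5 × (5.90 − 2.50) + 1 × (-3.05)
   = 2.40 + 2.5 + 5.1 − 3.05 = 6.95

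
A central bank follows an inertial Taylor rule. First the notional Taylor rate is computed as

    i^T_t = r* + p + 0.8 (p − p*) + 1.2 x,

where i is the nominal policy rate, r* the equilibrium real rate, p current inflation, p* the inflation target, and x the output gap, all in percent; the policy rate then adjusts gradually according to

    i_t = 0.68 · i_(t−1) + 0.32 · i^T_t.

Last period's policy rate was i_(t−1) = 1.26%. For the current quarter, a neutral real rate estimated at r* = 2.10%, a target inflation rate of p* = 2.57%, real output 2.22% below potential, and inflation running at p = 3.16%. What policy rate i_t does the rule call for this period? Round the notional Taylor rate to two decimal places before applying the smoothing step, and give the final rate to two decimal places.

Output 2.22% below potential → x = -2.22.
i^T_t = 2.10 + 3.16 + 0.8 × (3.16 − 2.57) + 1.2 × (-2.22)
   = 2.10 + 3.16 + 0.472 − 2.664 = 3.07
i_t = 0.68 × 1.26 + 0.32 × 3.07 = 0.8568 + 0.9824 = 1.84

1.84%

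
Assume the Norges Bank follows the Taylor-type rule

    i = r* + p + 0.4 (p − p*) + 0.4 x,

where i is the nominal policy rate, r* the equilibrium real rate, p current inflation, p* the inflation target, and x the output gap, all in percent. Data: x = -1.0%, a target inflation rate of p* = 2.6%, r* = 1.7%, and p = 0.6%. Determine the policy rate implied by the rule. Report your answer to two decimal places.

1.10%

i = 1.7 + 0.6 + 0.4 × (0.6 − 2.6) + 0.4 × (-1.0)
   = 1.7 + 0.6 − 0.8 − 0.4 = 1.10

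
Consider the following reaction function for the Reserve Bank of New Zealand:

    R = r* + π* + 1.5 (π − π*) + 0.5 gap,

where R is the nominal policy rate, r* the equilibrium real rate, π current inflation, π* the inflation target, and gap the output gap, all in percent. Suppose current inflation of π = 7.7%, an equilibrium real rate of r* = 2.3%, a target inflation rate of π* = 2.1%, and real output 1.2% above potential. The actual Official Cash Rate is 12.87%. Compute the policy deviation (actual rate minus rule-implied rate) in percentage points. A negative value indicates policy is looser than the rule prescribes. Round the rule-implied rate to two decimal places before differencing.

Output 1.2% above potential → gap = 1.2.
R = 2.3 + 2.1 + 1.5 × (7.7 − 2.1) + 0.5 × 1.2
   = 2.3 + 2.1 + 8.4 + 0.6 = 13.40
Deviation = 12.87 − 13.40 = -0.53 pp.

-0.53 pp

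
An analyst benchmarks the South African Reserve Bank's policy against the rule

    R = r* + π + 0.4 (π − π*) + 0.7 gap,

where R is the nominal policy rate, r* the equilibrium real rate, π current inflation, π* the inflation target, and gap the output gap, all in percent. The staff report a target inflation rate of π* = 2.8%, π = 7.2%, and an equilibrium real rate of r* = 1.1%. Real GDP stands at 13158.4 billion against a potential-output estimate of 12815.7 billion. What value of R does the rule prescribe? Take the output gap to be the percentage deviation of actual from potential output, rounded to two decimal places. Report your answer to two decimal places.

Output gap = 100 × (13158.4 − 12815.7) / 12815.7 = 2.67%.
R = 1.10 + 7.20 + 0.4 × (7.20 − 2.80) + 0.7 × 2.67
   = 1.10 + 7.2 + 1.76 + 1.869 = 11.93

11.93%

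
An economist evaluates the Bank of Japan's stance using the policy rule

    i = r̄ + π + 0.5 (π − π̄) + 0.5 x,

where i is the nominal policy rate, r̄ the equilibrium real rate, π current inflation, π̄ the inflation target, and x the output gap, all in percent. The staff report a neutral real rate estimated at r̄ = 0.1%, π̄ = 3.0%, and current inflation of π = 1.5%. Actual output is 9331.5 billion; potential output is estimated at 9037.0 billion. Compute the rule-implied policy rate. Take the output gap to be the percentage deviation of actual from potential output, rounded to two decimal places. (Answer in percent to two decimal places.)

2.48%

Output gap = 100 × (9331.5 − 9037.0) / 9037.0 = 3.26%.
i = 0.10 + 1.50 + 0.5 × (1.50 − 3.00) + 0.5 × 3.26
   = 0.10 + 1.5 − 0.75 + 1.63 = 2.48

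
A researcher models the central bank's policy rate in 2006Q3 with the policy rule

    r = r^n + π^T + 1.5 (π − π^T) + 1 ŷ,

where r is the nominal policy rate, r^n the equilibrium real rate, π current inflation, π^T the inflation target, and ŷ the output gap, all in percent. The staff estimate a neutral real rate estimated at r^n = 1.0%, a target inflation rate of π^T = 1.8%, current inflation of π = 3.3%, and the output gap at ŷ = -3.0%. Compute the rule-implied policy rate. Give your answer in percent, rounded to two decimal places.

r = 1.0 + 1.8 + 1.5 × (3.3 − 1.8) + 1 × (-3.0)
   = 1.0 + 1.8 + 2.25 − 3 = 2.05

2.05%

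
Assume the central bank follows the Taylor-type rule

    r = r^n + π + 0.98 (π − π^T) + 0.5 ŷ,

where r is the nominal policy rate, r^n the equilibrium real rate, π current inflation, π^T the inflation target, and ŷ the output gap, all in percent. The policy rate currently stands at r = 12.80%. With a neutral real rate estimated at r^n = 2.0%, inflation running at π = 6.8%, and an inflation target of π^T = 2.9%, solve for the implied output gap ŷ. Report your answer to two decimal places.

0.5 ŷ = 12.80 − 2.0 − 6.8 − 0.98 × (6.8 − 2.9) = 0.178
ŷ = 0.178 / 0.5 = 0.36

0.36%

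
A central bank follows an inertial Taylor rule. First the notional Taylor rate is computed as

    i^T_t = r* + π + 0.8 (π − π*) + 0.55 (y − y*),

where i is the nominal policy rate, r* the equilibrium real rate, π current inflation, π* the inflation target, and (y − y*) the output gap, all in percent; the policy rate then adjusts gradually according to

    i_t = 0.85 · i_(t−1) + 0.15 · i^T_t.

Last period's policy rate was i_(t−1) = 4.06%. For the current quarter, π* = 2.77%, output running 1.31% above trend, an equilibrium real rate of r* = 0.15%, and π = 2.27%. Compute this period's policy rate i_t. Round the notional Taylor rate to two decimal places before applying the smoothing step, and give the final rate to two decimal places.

3.86%

Output 1.31% above potential → (y − y*) = 1.31.
i^T_t = 0.15 + 2.27 + 0.8 × (2.27 − 2.77) + 0.55 × 1.31
   = 0.15 + 2.27 − 0.4 + 0.7205 = 2.74
i_t = 0.85 × 4.06 + 0.15 × 2.74 = 3.451 + 0.411 = 3.86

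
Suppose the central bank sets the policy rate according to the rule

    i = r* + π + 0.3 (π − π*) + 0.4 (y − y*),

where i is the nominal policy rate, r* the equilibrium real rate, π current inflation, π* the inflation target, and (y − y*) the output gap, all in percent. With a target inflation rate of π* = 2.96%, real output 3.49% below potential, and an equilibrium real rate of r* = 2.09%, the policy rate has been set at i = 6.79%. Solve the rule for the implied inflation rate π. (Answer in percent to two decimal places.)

5.37%

Output 3.49% below potential → (y − y*) = -3.49.
Collecting π: i = r* + (1 + 0.3) π − 0.3 π* + 0.4 (y − y*)
1.3 π = 6.79 − 2.09 + 0.3 × 2.96 − 0.4 × (-3.49) = 6.984
π = 6.984 / 1.3 = 5.37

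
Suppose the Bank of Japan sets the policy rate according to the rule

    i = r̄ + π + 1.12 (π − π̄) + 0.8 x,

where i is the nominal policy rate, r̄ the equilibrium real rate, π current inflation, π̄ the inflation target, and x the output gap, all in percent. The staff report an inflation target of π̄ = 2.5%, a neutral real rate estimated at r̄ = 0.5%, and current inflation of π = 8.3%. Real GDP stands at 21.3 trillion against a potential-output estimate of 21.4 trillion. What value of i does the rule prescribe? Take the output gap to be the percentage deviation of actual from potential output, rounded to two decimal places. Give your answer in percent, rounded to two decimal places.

Output gap = 100 × (21.3 − 21.4) / 21.4 = -0.47%.
i = 0.50 + 8.30 + 1.12 × (8.30 − 2.50) + 0.8 × (-0.47)
   = 0.50 + 8.3 + 6.496 − 0.376 = 14.92

14.92%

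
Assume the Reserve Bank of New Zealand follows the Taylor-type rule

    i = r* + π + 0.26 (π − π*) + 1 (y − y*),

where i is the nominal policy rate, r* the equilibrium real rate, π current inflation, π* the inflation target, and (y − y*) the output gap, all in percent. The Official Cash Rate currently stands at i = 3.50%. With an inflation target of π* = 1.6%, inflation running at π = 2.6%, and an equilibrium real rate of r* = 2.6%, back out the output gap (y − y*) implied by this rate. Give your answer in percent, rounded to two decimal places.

-1.96%

1 (y − y*) = 3.50 − 2.6 − 2.6 − 0.26 × (2.6 − 1.6) = -1.96
(y − y*) = -1.96 / 1 = -1.96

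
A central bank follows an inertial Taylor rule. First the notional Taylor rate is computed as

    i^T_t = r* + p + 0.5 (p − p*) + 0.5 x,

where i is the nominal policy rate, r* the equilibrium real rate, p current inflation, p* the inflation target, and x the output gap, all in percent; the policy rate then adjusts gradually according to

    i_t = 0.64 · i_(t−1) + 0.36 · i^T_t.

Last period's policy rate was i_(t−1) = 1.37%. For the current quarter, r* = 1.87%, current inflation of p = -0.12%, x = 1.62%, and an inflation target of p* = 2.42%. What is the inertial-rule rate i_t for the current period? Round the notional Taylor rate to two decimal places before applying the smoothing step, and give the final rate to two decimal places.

i^T_t = 1.87 + (-0.12) + 0.5 × (-0.12 − 2.42) + 0.5 × 1.62
   = 1.87 − 0.12 − 1.27 + 0.81 = 1.29
i_t = 0.64 × 1.37 + 0.36 × 1.29 = 0.8768 + 0.4644 = 1.34

1.34%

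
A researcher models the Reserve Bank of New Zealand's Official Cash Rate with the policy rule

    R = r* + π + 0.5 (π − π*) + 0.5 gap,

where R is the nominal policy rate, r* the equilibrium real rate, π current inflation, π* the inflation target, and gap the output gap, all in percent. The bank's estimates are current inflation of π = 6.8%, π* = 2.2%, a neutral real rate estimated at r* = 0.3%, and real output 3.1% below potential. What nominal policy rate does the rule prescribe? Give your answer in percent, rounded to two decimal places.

Output 3.1% below potential → gap = -3.1.
R = 0.3 + 6.8 + 0.5 × (6.8 − 2.2) + 0.5 × (-3.1)
   = 0.3 + 6.8 + 2.3 − 1.55 = 7.85

7.85%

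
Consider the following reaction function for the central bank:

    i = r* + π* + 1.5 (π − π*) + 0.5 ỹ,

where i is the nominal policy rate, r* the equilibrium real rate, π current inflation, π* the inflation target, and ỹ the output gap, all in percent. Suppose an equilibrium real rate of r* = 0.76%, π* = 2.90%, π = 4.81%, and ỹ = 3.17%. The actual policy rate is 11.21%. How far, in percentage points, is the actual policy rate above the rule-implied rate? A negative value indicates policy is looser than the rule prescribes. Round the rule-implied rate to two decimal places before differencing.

i = 0.76 + 2.90 + 1.5 × (4.81 − 2.90) + 0.5 × 3.17
   = 0.76 + 2.9 + 2.865 + 1.585 = 8.11
Deviation = 11.21 − 8.11 = 3.10 pp.

3.10 pp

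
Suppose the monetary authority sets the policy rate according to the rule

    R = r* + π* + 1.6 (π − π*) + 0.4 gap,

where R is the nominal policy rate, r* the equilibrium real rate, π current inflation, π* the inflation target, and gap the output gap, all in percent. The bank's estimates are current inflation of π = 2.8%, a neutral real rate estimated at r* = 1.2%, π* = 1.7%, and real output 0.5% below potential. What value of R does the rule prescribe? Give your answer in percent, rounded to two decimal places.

Output 0.5% below potential → gap = -0.5.
R = 1.2 + 1.7 + 1.6 × (2.8 − 1.7) + 0.4 × (-0.5)
   = 1.2 + 1.7 + 1.76 − 0.2 = 4.46

4.46%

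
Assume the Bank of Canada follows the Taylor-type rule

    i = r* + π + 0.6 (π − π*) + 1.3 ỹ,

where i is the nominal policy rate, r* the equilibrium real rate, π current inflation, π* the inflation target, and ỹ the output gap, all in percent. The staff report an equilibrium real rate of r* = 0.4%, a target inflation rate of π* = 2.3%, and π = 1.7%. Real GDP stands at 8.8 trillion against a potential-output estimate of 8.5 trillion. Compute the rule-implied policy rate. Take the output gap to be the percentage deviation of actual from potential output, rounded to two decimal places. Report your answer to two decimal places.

Output gap = 100 × (8.8 − 8.5) / 8.5 = 3.53%.
i = 0.40 + 1.70 + 0.6 × (1.70 − 2.30) + 1.3 × 3.53
   = 0.40 + 1.7 − 0.36 + 4.589 = 6.33

6.33%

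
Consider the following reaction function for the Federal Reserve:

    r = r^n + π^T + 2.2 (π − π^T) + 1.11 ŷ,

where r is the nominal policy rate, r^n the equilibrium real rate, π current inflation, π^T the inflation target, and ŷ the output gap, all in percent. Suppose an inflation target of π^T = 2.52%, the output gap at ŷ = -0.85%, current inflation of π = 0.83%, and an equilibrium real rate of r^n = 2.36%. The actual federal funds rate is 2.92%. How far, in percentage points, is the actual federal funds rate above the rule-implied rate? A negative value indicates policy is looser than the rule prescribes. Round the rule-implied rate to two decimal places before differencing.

r = 2.36 + 2.52 + 2.2 × (0.83 − 2.52) + 1.11 × (-0.85)
   = 2.36 + 2.52 − 3.718 − 0.9435 = 0.22
Deviation = 2.92 − 0.22 = 2.70 pp.

2.70 pp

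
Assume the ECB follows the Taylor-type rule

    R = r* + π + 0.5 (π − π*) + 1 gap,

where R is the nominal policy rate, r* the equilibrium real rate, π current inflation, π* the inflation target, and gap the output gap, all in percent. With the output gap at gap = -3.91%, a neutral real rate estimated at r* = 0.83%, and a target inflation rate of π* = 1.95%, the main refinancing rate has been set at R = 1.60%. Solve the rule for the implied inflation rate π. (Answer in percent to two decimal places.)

Collecting π: R = r* + (1 + 0.5) π − 0.5 π* + 1 gap
1.5 π = 1.60 − 0.83 + 0.5 × 1.95 − 1 × (-3.91) = 5.655
π = 5.655 / 1.5 = 3.77

3.77%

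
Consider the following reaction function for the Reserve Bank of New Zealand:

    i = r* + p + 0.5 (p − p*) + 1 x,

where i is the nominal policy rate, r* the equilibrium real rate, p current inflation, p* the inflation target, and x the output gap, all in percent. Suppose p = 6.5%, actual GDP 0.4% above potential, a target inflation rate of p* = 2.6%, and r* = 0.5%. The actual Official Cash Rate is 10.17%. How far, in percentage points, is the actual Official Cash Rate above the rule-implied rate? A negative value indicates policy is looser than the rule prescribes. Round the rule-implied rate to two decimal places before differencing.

Output 0.4% above potential → x = 0.4.
i = 0.5 + 6.5 + 0.5 × (6.5 − 2.6) + 1 × 0.4
   = 0.5 + 6.5 + 1.95 + 0.4 = 9.35
Deviation = 10.17 − 9.35 = 0.82 pp.

0.82 pp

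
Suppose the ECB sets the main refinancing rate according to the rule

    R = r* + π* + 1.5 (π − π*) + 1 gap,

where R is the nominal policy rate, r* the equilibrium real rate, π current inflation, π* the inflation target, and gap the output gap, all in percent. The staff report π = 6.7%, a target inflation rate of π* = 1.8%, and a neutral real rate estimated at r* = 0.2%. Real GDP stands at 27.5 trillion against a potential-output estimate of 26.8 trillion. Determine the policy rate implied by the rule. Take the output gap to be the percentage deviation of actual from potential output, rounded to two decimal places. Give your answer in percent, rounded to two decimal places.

Output gap = 100 × (27.5 − 26.8) / 26.8 = 2.61%.
R = 0.20 + 1.80 + 1.5 × (6.70 − 1.80) + 1 × 2.61
   = 0.20 + 1.8 + 7.35 + 2.61 = 11.96

11.96%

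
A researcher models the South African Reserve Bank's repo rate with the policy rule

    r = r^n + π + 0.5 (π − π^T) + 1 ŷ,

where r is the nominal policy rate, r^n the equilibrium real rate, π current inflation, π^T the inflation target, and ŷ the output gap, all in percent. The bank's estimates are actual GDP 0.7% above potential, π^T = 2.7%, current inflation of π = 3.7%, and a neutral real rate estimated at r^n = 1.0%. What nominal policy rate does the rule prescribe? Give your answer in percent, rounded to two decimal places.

5.90%

Output 0.7% above potential → ŷ = 0.7.
r = 1.0 + 3.7 + 0.5 × (3.7 − 2.7) + 1 × 0.7
   = 1.0 + 3.7 + 0.5 + 0.7 = 5.90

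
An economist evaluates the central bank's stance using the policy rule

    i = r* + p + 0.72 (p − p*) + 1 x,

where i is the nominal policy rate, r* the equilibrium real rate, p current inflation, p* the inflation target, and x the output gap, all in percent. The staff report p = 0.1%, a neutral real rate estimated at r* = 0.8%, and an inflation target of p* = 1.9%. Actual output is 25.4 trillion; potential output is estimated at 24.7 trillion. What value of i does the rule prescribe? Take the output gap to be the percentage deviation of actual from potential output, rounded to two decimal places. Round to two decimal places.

2.43%

Output gap = 100 × (25.4 − 24.7) / 24.7 = 2.83%.
i = 0.80 + 0.10 + 0.72 × (0.10 − 1.90) + 1 × 2.83
   = 0.80 + 0.1 − 1.296 + 2.83 = 2.43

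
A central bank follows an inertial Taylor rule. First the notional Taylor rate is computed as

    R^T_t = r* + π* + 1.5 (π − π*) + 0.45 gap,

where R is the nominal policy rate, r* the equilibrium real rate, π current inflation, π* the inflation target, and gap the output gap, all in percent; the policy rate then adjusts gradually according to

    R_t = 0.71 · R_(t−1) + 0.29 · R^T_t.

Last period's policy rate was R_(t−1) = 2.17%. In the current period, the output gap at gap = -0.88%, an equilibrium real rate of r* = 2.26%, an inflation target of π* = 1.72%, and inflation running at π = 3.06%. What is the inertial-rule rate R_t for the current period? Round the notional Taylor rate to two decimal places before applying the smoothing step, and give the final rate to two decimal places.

3.16%

R^T_t = 2.26 + 1.72 + 1.5 × (3.06 − 1.72) + 0.45 × (-0.88)
   = 2.26 + 1.72 + 2.01 − 0.396 = 5.59
R_t = 0.71 × 2.17 + 0.29 × 5.59 = 1.5407 + 1.6211 = 3.16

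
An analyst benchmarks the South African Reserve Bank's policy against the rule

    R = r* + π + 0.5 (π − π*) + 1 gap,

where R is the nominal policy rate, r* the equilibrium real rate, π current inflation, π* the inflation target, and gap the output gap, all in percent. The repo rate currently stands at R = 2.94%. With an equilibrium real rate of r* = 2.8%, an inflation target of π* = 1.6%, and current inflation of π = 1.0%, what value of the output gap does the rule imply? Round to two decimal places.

1 gap = 2.94 − 2.8 − 1.0 − 0.5 × (1.0 − 1.6) = -0.56
gap = -0.56 / 1 = -0.56

-0.56%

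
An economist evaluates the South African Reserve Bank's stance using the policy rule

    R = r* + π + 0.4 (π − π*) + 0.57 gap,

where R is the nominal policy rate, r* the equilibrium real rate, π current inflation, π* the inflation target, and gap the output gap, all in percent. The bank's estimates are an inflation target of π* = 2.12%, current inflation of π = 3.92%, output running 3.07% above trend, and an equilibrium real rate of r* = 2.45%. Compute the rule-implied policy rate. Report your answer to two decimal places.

Output 3.07% above potential → gap = 3.07.
R = 2.45 + 3.92 + 0.4 × (3.92 − 2.12) + 0.57 × 3.07
   = 2.45 + 3.92 + 0.72 + 1.7499 = 8.84

8.84%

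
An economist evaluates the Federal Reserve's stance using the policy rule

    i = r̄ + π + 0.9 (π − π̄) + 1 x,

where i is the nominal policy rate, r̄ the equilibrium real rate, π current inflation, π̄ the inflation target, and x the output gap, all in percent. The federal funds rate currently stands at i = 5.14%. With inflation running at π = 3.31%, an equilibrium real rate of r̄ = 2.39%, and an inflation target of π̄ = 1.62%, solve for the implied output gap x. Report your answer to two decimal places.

-2.08%

1 x = 5.14 − 2.39 − 3.31 − 0.9 × (3.31 − 1.62) = -2.081
x = -2.081 / 1 = -2.08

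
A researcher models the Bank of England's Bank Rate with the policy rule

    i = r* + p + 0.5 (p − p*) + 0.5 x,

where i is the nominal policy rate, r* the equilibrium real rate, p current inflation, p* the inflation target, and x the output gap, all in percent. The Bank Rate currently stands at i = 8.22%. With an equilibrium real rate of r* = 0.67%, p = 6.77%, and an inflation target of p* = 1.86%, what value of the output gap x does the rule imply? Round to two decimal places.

-3.35%

0.5 x = 8.22 − 0.67 − 6.77 − 0.5 × (6.77 − 1.86) = -1.675
x = -1.675 / 0.5 = -3.35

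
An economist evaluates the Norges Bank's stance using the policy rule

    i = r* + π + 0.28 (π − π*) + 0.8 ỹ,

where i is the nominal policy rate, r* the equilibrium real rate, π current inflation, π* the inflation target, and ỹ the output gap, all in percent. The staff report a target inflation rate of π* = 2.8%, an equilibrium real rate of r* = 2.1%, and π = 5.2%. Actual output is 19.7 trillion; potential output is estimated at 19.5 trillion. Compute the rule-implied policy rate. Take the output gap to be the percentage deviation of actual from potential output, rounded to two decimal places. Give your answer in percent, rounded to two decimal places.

8.80%

Output gap = 100 × (19.7 − 19.5) / 19.5 = 1.03%.
i = 2.10 + 5.20 + 0.28 × (5.20 − 2.80) + 0.8 × 1.03
   = 2.10 + 5.2 + 0.672 + 0.824 = 8.80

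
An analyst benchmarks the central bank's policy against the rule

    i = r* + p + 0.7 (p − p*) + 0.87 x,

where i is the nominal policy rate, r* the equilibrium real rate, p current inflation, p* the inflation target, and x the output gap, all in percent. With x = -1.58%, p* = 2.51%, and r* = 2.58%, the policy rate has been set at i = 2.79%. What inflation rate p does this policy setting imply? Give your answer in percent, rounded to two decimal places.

1.97%

Collecting p: i = r* + (1 + 0.7) p − 0.7 p* + 0.87 x
1.7 p = 2.79 − 2.58 + 0.7 × 2.51 − 0.87 × (-1.58) = 3.3416
p = 3.3416 / 1.7 = 1.97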